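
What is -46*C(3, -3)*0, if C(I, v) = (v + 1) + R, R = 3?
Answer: 0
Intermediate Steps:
C(I, v) = 4 + v (C(I, v) = (v + 1) + 3 = (1 + v) + 3 = 4 + v)
-46*C(3, -3)*0 = -46*(4 - 3)*0 = -46*1*0 = -46*0 = 0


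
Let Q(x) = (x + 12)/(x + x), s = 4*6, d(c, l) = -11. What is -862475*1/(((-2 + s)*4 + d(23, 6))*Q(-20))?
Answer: -4312375/77 ≈ -56005.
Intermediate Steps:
s = 24
Q(x) = (12 + x)/(2*x) (Q(x) = (12 + x)/((2*x)) = (12 + x)*(1/(2*x)) = (12 + x)/(2*x))
-862475*1/(((-2 + s)*4 + d(23, 6))*Q(-20)) = -862475*(-40/((12 - 20)*((-2 + 24)*4 - 11))) = -862475*5/(22*4 - 11) = -862475*5/(88 - 11) = -862475/((⅕)*77) = -862475/77/5 = -862475*5/77 = -4312375/77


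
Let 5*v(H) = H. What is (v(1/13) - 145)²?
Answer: 88811776/4225 ≈ 21021.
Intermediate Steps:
v(H) = H/5
(v(1/13) - 145)² = ((⅕)/13 - 145)² = ((⅕)*(1/13) - 145)² = (1/65 - 145)² = (-9424/65)² = 88811776/4225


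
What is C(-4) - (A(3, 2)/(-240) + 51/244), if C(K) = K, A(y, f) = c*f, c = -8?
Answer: -15649/3660 ≈ -4.2757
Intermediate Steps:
A(y, f) = -8*f
C(-4) - (A(3, 2)/(-240) + 51/244) = -4 - (-8*2/(-240) + 51/244) = -4 - (-16*(-1/240) + 51*(1/244)) = -4 - (1/15 + 51/244) = -4 - 1*1009/3660 = -4 - 1009/3660 = -15649/3660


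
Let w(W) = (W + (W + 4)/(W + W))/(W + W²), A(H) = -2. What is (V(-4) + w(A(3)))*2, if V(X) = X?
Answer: -21/2 ≈ -10.500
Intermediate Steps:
w(W) = (W + (4 + W)/(2*W))/(W + W²) (w(W) = (W + (4 + W)/((2*W)))/(W + W²) = (W + (4 + W)*(1/(2*W)))/(W + W²) = (W + (4 + W)/(2*W))/(W + W²))
(V(-4) + w(A(3)))*2 = (-4 + (2 + (-2)² + (½)*(-2))/((-2)²*(1 - 2)))*2 = (-4 + (¼)*(2 + 4 - 1)/(-1))*2 = (-4 + (¼)*(-1)*5)*2 = (-4 - 5/4)*2 = -21/4*2 = -21/2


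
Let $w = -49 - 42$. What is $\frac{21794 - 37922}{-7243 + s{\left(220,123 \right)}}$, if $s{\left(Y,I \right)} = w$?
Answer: $\frac{8064}{3667} \approx 2.1991$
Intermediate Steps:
$w = -91$ ($w = -49 - 42 = -91$)
$s{\left(Y,I \right)} = -91$
$\frac{21794 - 37922}{-7243 + s{\left(220,123 \right)}} = \frac{21794 - 37922}{-7243 - 91} = - \frac{16128}{-7334} = \left(-16128\right) \left(- \frac{1}{7334}\right) = \frac{8064}{3667}$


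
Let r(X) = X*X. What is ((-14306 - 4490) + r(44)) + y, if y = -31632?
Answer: -48492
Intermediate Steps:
r(X) = X²
((-14306 - 4490) + r(44)) + y = ((-14306 - 4490) + 44²) - 31632 = (-18796 + 1936) - 31632 = -16860 - 31632 = -48492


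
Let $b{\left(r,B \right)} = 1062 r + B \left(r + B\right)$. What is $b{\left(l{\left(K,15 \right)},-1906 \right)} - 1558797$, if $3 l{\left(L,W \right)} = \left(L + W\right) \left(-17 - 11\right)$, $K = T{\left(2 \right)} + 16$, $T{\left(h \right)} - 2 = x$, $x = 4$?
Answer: $\frac{7096501}{3} \approx 2.3655 \cdot 10^{6}$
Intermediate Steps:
$T{\left(h \right)} = 6$ ($T{\left(h \right)} = 2 + 4 = 6$)
$K = 22$ ($K = 6 + 16 = 22$)
$l{\left(L,W \right)} = - \frac{28 L}{3} - \frac{28 W}{3}$ ($l{\left(L,W \right)} = \frac{\left(L + W\right) \left(-17 - 11\right)}{3} = \frac{\left(L + W\right) \left(-28\right)}{3} = \frac{- 28 L - 28 W}{3} = - \frac{28 L}{3} - \frac{28 W}{3}$)
$b{\left(r,B \right)} = 1062 r + B \left(B + r\right)$
$b{\left(l{\left(K,15 \right)},-1906 \right)} - 1558797 = \left(\left(-1906\right)^{2} + 1062 \left(\left(- \frac{28}{3}\right) 22 - 140\right) - 1906 \left(\left(- \frac{28}{3}\right) 22 - 140\right)\right) - 1558797 = \left(3632836 + 1062 \left(- \frac{616}{3} - 140\right) - 1906 \left(- \frac{616}{3} - 140\right)\right) - 1558797 = \left(3632836 + 1062 \left(- \frac{1036}{3}\right) - - \frac{1974616}{3}\right) - 1558797 = \left(3632836 - 366744 + \frac{1974616}{3}\right) - 1558797 = \frac{11772892}{3} - 1558797 = \frac{7096501}{3}$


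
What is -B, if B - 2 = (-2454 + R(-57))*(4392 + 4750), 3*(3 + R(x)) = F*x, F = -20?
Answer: 18987932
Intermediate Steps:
R(x) = -3 - 20*x/3 (R(x) = -3 + (-20*x)/3 = -3 - 20*x/3)
B = -18987932 (B = 2 + (-2454 + (-3 - 20/3*(-57)))*(4392 + 4750) = 2 + (-2454 + (-3 + 380))*9142 = 2 + (-2454 + 377)*9142 = 2 - 2077*9142 = 2 - 18987934 = -18987932)
-B = -1*(-18987932) = 18987932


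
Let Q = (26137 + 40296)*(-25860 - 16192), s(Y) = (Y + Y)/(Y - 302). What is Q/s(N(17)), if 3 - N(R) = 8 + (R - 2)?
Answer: -112444030769/5 ≈ -2.2489e+10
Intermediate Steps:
N(R) = -3 - R (N(R) = 3 - (8 + (R - 2)) = 3 - (8 + (-2 + R)) = 3 - (6 + R) = 3 + (-6 - R) = -3 - R)
s(Y) = 2*Y/(-302 + Y) (s(Y) = (2*Y)/(-302 + Y) = 2*Y/(-302 + Y))
Q = -2793640516 (Q = 66433*(-42052) = -2793640516)
Q/s(N(17)) = -2793640516*(-302 + (-3 - 1*17))/(2*(-3 - 1*17)) = -2793640516*(-302 + (-3 - 17))/(2*(-3 - 17)) = -2793640516/(2*(-20)/(-302 - 20)) = -2793640516/(2*(-20)/(-322)) = -2793640516/(2*(-20)*(-1/322)) = -2793640516/20/161 = -2793640516*161/20 = -112444030769/5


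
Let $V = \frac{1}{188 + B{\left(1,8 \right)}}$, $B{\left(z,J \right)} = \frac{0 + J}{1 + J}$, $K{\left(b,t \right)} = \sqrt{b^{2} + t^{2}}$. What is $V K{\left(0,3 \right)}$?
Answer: $\frac{27}{1700} \approx 0.015882$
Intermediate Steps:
$B{\left(z,J \right)} = \frac{J}{1 + J}$
$V = \frac{9}{1700}$ ($V = \frac{1}{188 + \frac{8}{1 + 8}} = \frac{1}{188 + \frac{8}{9}} = \frac{1}{\frac{1700}{9}} = \frac{9}{1700} \approx 0.0052941$)
$V K{\left(0,3 \right)} = \frac{9 \sqrt{0^{2} + 3^{2}}}{1700} = \frac{9 \sqrt{0 + 9}}{1700} = \frac{9 \sqrt{9}}{1700} = \frac{9}{1700} \cdot 3 = \frac{27}{1700}$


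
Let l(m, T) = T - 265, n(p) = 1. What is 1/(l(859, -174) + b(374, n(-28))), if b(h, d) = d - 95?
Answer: -1/533 ≈ -0.0018762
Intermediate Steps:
l(m, T) = -265 + T
b(h, d) = -95 + d
1/(l(859, -174) + b(374, n(-28))) = 1/((-265 - 174) + (-95 + 1)) = 1/(-439 - 94) = 1/(-533) = -1/533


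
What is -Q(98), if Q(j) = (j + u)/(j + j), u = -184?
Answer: 43/98 ≈ 0.43878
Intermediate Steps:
Q(j) = (-184 + j)/(2*j) (Q(j) = (j - 184)/(j + j) = (-184 + j)/((2*j)) = (-184 + j)*(1/(2*j)) = (-184 + j)/(2*j))
-Q(98) = -(-184 + 98)/(2*98) = -(-86)/(2*98) = -1*(-43/98) = 43/98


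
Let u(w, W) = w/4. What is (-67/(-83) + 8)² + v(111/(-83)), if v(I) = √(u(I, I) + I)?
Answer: 534361/6889 + I*√46065/166 ≈ 77.567 + 1.2929*I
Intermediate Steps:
u(w, W) = w/4 (u(w, W) = w*(¼) = w/4)
v(I) = √5*√I/2 (v(I) = √(I/4 + I) = √(5*I/4) = √5*√I/2)
(-67/(-83) + 8)² + v(111/(-83)) = (-67/(-83) + 8)² + √5*√(111/(-83))/2 = (-67*(-1/83) + 8)² + √5*√(111*(-1/83))/2 = (67/83 + 8)² + √5*√(-111/83)/2 = (731/83)² + √5*(I*√9213/83)/2 = 534361/6889 + I*√46065/166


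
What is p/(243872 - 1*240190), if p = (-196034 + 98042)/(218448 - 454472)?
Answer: 12249/108630046 ≈ 0.00011276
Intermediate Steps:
p = 12249/29503 (p = -97992/(-236024) = -97992*(-1/236024) = 12249/29503 ≈ 0.41518)
p/(243872 - 1*240190) = 12249/(29503*(243872 - 1*240190)) = 12249/(29503*(243872 - 240190)) = (12249/29503)/3682 = (12249/29503)*(1/3682) = 12249/108630046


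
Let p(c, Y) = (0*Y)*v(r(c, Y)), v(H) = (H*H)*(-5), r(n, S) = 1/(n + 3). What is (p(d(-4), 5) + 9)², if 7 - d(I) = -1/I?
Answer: 81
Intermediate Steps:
r(n, S) = 1/(3 + n)
v(H) = -5*H² (v(H) = H²*(-5) = -5*H²)
d(I) = 7 + 1/I (d(I) = 7 - (-1)/I = 7 + 1/I)
p(c, Y) = 0 (p(c, Y) = (0*Y)*(-5/(3 + c)²) = 0*(-5/(3 + c)²) = 0)
(p(d(-4), 5) + 9)² = (0 + 9)² = 9² = 81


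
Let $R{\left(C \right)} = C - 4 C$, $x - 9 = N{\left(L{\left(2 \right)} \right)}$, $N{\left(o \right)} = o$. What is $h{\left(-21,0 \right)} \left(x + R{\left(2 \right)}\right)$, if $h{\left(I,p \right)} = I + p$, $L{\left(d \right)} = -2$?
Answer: $-21$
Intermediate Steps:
$x = 7$ ($x = 9 - 2 = 7$)
$R{\left(C \right)} = - 3 C$
$h{\left(-21,0 \right)} \left(x + R{\left(2 \right)}\right) = \left(-21 + 0\right) \left(7 - 6\right) = - 21 \left(7 - 6\right) = \left(-21\right) 1 = -21$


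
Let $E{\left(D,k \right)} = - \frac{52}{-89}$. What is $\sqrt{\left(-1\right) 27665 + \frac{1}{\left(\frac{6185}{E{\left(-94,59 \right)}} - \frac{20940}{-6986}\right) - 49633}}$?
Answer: $\frac{i \sqrt{1391381401008230281627293}}{7091820903} \approx 166.33 i$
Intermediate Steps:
$E{\left(D,k \right)} = \frac{52}{89}$ ($E{\left(D,k \right)} = \left(-52\right) \left(- \frac{1}{89}\right) = \frac{52}{89}$)
$\sqrt{\left(-1\right) 27665 + \frac{1}{\left(\frac{6185}{E{\left(-94,59 \right)}} - \frac{20940}{-6986}\right) - 49633}} = \sqrt{\left(-1\right) 27665 + \frac{1}{\left(\frac{6185}{\frac{52}{89}} - \frac{20940}{-6986}\right) - 49633}} = \sqrt{-27665 + \frac{1}{\left(6185 \cdot \frac{89}{52} - - \frac{10470}{3493}\right) - 49633}} = \sqrt{-27665 + \frac{1}{\left(\frac{550465}{52} + \frac{10470}{3493}\right) - 49633}} = \sqrt{-27665 + \frac{1}{\frac{1923318685}{181636} - 49633}} = \sqrt{-27665 + \frac{1}{- \frac{7091820903}{181636}}} = \sqrt{-27665 - \frac{181636}{7091820903}} = \sqrt{- \frac{196195225463131}{7091820903}} = \frac{i \sqrt{1391381401008230281627293}}{7091820903}$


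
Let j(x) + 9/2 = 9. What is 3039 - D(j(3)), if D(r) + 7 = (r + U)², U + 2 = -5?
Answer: 12159/4 ≈ 3039.8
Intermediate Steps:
U = -7 (U = -2 - 5 = -7)
j(x) = 9/2 (j(x) = -9/2 + 9 = 9/2)
D(r) = -7 + (-7 + r)² (D(r) = -7 + (r - 7)² = -7 + (-7 + r)²)
3039 - D(j(3)) = 3039 - (-7 + (-7 + 9/2)²) = 3039 - (-7 + (-5/2)²) = 3039 - (-7 + 25/4) = 3039 - 1*(-¾) = 3039 + ¾ = 12159/4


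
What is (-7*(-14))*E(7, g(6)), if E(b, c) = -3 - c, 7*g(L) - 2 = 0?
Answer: -322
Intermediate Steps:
g(L) = 2/7 (g(L) = 2/7 + (⅐)*0 = 2/7 + 0 = 2/7)
(-7*(-14))*E(7, g(6)) = (-7*(-14))*(-3 - 1*2/7) = 98*(-3 - 2/7) = 98*(-23/7) = -322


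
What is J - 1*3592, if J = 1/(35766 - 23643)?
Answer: -43545815/12123 ≈ -3592.0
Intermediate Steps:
J = 1/12123 ≈ 8.2488e-5
J - 1*3592 = 1/12123 - 1*3592 = 1/12123 - 3592 = -43545815/12123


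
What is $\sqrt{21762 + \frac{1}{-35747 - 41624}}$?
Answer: $\frac{\sqrt{2658637619879}}{11053} \approx 147.52$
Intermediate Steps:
$\sqrt{21762 + \frac{1}{-35747 - 41624}} = \sqrt{21762 + \frac{1}{-77371}} = \sqrt{21762 - \frac{1}{77371}} = \sqrt{\frac{1683747701}{77371}} = \frac{\sqrt{2658637619879}}{11053}$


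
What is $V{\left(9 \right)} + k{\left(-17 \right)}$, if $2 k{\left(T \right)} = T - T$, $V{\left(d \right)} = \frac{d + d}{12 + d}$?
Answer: $\frac{6}{7} \approx 0.85714$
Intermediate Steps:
$V{\left(d \right)} = \frac{2 d}{12 + d}$
$k{\left(T \right)} = 0$ ($k{\left(T \right)} = \frac{T - T}{2} = \frac{1}{2} \cdot 0 = 0$)
$V{\left(9 \right)} + k{\left(-17 \right)} = 2 \cdot 9 \frac{1}{12 + 9} + 0 = 2 \cdot 9 \cdot \frac{1}{21} + 0 = \frac{6}{7} + 0 = \frac{6}{7}$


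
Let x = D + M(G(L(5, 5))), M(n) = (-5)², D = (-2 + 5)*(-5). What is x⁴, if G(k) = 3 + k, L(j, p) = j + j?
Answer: 10000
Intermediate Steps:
L(j, p) = 2*j
D = -15 (D = 3*(-5) = -15)
M(n) = 25
x = 10 (x = -15 + 25 = 10)
x⁴ = 10⁴ = 10000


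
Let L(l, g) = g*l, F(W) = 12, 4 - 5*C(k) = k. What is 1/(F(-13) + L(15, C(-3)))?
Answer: 1/33 ≈ 0.030303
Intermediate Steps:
C(k) = ⅘ - k/5
1/(F(-13) + L(15, C(-3))) = 1/(12 + (⅘ - ⅕*(-3))*15) = 1/(12 + (⅘ + ⅗)*15) = 1/(12 + (7/5)*15) = 1/(12 + 21) = 1/33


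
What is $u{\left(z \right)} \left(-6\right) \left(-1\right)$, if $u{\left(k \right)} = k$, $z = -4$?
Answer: $-24$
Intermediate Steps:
$u{\left(z \right)} \left(-6\right) \left(-1\right) = \left(-4\right) \left(-6\right) \left(-1\right) = 24 \left(-1\right) = -24$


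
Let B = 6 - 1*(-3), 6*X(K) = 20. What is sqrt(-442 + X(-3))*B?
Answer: 6*I*sqrt(987) ≈ 188.5*I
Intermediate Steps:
X(K) = 10/3 (X(K) = (1/6)*20 = 10/3)
B = 9 (B = 6 + 3 = 9)
sqrt(-442 + X(-3))*B = sqrt(-442 + 10/3)*9 = sqrt(-1316/3)*9 = (2*I*sqrt(987)/3)*9 = 6*I*sqrt(987)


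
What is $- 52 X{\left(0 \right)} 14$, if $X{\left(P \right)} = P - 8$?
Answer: $5824$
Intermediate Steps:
$X{\left(P \right)} = -8 + P$
$- 52 X{\left(0 \right)} 14 = - 52 \left(-8 + 0\right) 14 = \left(-52\right) \left(-8\right) 14 = 416 \cdot 14 = 5824$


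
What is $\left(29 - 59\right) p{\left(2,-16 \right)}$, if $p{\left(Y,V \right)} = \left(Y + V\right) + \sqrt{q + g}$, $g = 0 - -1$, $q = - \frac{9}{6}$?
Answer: $420 - 15 i \sqrt{2} \approx 420.0 - 21.213 i$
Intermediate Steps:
$q = - \frac{3}{2}$ ($q = \left(-9\right) \frac{1}{6} = - \frac{3}{2} \approx -1.5$)
$g = 1$ ($g = 0 + 1 = 1$)
$p{\left(Y,V \right)} = V + Y + \frac{i \sqrt{2}}{2}$ ($p{\left(Y,V \right)} = \left(Y + V\right) + \sqrt{- \frac{3}{2} + 1} = \left(V + Y\right) + \sqrt{- \frac{1}{2}} = \left(V + Y\right) + \frac{i \sqrt{2}}{2} = V + Y + \frac{i \sqrt{2}}{2}$)
$\left(29 - 59\right) p{\left(2,-16 \right)} = \left(29 - 59\right) \left(-16 + 2 + \frac{i \sqrt{2}}{2}\right) = - 30 \left(-14 + \frac{i \sqrt{2}}{2}\right) = 420 - 15 i \sqrt{2}$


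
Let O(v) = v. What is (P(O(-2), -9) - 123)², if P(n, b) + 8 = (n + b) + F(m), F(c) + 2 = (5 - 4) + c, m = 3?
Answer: 19600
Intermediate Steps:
F(c) = -1 + c (F(c) = -2 + ((5 - 4) + c) = -2 + (1 + c) = -1 + c)
P(n, b) = -6 + b + n (P(n, b) = -8 + ((n + b) + (-1 + 3)) = -8 + ((b + n) + 2) = -8 + (2 + b + n) = -6 + b + n)
(P(O(-2), -9) - 123)² = ((-6 - 9 - 2) - 123)² = (-17 - 123)² = (-140)² = 19600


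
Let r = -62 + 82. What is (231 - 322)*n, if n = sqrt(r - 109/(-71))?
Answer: -91*sqrt(108559)/71 ≈ -422.29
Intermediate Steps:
r = 20
n = sqrt(108559)/71 (n = sqrt(20 - 109/(-71)) = sqrt(20 - 109*(-1/71)) = sqrt(20 + 109/71) = sqrt(1529/71) = sqrt(108559)/71 ≈ 4.6406)
(231 - 322)*n = (231 - 322)*(sqrt(108559)/71) = -91*sqrt(108559)/71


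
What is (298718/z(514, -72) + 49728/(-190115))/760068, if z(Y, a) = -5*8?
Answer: -5679276169/578001311280 ≈ -0.0098257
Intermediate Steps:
z(Y, a) = -40
(298718/z(514, -72) + 49728/(-190115))/760068 = (298718/(-40) + 49728/(-190115))/760068 = (298718*(-1/40) + 49728*(-1/190115))*(1/760068) = (-149359/20 - 49728/190115)*(1/760068) = -5679276169/760460*1/760068 = -5679276169/578001311280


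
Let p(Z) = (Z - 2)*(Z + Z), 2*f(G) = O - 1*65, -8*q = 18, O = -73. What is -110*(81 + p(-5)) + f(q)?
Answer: -16679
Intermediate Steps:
q = -9/4 (q = -⅛*18 = -9/4 ≈ -2.2500)
f(G) = -69 (f(G) = (-73 - 1*65)/2 = (-73 - 65)/2 = (½)*(-138) = -69)
p(Z) = 2*Z*(-2 + Z) (p(Z) = (-2 + Z)*(2*Z) = 2*Z*(-2 + Z))
-110*(81 + p(-5)) + f(q) = -110*(81 + 2*(-5)*(-2 - 5)) - 69 = -110*(81 + 2*(-5)*(-7)) - 69 = -110*(81 + 70) - 69 = -110*151 - 69 = -16610 - 69 = -16679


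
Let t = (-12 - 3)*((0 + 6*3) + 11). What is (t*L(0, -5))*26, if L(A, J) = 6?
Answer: -67860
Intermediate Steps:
t = -435 (t = -15*((0 + 18) + 11) = -15*(18 + 11) = -15*29 = -435)
(t*L(0, -5))*26 = -435*6*26 = -2610*26 = -67860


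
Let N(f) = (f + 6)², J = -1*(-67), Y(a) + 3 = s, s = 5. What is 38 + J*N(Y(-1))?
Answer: 4326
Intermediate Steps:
Y(a) = 2 (Y(a) = -3 + 5 = 2)
J = 67
N(f) = (6 + f)²
38 + J*N(Y(-1)) = 38 + 67*(6 + 2)² = 38 + 67*8² = 38 + 67*64 = 38 + 4288 = 4326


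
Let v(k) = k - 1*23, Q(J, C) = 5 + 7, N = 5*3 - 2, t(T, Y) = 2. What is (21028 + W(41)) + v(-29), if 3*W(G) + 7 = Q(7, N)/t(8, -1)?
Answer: 62927/3 ≈ 20976.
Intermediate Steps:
N = 13 (N = 15 - 2 = 13)
Q(J, C) = 12
W(G) = -⅓ (W(G) = -7/3 + (12/2)/3 = -7/3 + (12*(½))/3 = -7/3 + (⅓)*6 = -7/3 + 2 = -⅓)
v(k) = -23 + k (v(k) = k - 23 = -23 + k)
(21028 + W(41)) + v(-29) = (21028 - ⅓) + (-23 - 29) = 63083/3 - 52 = 62927/3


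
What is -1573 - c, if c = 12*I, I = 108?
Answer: -2869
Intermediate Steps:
c = 1296 (c = 12*108 = 1296)
-1573 - c = -1573 - 1*1296 = -1573 - 1296 = -2869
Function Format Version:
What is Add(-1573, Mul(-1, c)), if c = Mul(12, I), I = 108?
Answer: -2869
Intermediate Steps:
c = 1296 (c = Mul(12, 108) = 1296)
Add(-1573, Mul(-1, c)) = Add(-1573, Mul(-1, 1296)) = Add(-1573, -1296) = -2869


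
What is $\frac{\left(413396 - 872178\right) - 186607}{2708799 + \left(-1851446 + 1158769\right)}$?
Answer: $- \frac{645389}{2016122} \approx -0.32011$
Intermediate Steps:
$\frac{\left(413396 - 872178\right) - 186607}{2708799 + \left(-1851446 + 1158769\right)} = \frac{\left(413396 - 872178\right) - 186607}{2708799 - 692677} = \frac{-458782 - 186607}{2016122} = \left(-645389\right) \frac{1}{2016122} = - \frac{645389}{2016122}$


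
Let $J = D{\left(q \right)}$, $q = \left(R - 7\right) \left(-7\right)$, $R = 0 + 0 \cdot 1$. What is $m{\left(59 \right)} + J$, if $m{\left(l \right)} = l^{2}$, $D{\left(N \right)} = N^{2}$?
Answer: $5882$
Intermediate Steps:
$R = 0$ ($R = 0 + 0 = 0$)
$q = 49$ ($q = \left(0 - 7\right) \left(-7\right) = \left(-7\right) \left(-7\right) = 49$)
$J = 2401$ ($J = 49^{2} = 2401$)
$m{\left(59 \right)} + J = 59^{2} + 2401 = 3481 + 2401 = 5882$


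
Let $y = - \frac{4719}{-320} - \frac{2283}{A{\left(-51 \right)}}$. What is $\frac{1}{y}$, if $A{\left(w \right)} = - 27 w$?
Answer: $\frac{146880}{1922501} \approx 0.076401$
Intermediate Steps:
$y = \frac{1922501}{146880}$ ($y = - \frac{4719}{-320} - \frac{2283}{\left(-27\right) \left(-51\right)} = \left(-4719\right) \left(- \frac{1}{320}\right) - \frac{2283}{1377} = \frac{4719}{320} - \frac{761}{459} = \frac{1922501}{146880} \approx 13.089$)
$\frac{1}{y} = \frac{1}{\frac{1922501}{146880}} = \frac{146880}{1922501}$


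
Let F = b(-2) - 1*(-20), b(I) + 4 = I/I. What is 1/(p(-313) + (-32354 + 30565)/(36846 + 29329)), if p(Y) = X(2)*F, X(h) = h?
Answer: 66175/2248161 ≈ 0.029435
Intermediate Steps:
b(I) = -3 (b(I) = -4 + I/I = -4 + 1 = -3)
F = 17 (F = -3 - 1*(-20) = -3 + 20 = 17)
p(Y) = 34 (p(Y) = 2*17 = 34)
1/(p(-313) + (-32354 + 30565)/(36846 + 29329)) = 1/(34 + (-32354 + 30565)/(36846 + 29329)) = 1/(34 - 1789/66175) = 1/(2248161/66175) = 66175/2248161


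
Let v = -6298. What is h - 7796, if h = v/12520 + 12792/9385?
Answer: -91593051009/11750020 ≈ -7795.1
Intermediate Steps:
h = 10104911/11750020 (h = -6298/12520 + 12792/9385 = -6298*1/12520 + 12792*(1/9385) = -3149/6260 + 12792/9385 = 10104911/11750020 ≈ 0.85999)
h - 7796 = 10104911/11750020 - 7796 = -91593051009/11750020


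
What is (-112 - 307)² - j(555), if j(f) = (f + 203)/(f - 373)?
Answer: 15975672/91 ≈ 1.7556e+5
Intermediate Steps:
j(f) = (203 + f)/(-373 + f)
(-112 - 307)² - j(555) = (-112 - 307)² - (203 + 555)/(-373 + 555) = (-419)² - 758/182 = 175561 - 758/182 = 175561 - 1*379/91 = 175561 - 379/91 = 15975672/91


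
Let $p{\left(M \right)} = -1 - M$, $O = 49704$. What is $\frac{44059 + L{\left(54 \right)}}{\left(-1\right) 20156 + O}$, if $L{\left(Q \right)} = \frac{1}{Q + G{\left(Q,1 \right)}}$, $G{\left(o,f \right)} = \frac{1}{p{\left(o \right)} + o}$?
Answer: $\frac{583782}{391511} \approx 1.4911$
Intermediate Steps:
$G{\left(o,f \right)} = -1$ ($G{\left(o,f \right)} = \frac{1}{\left(-1 - o\right) + o} = \frac{1}{-1} = -1$)
$L{\left(Q \right)} = \frac{1}{-1 + Q}$ ($L{\left(Q \right)} = \frac{1}{Q - 1} = \frac{1}{-1 + Q}$)
$\frac{44059 + L{\left(54 \right)}}{\left(-1\right) 20156 + O} = \frac{44059 + \frac{1}{-1 + 54}}{\left(-1\right) 20156 + 49704} = \frac{44059 + \frac{1}{53}}{-20156 + 49704} = \frac{44059 + \frac{1}{53}}{29548} = \frac{2335128}{53} \cdot \frac{1}{29548} = \frac{583782}{391511}$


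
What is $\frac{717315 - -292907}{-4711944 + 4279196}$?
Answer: $- \frac{505111}{216374} \approx -2.3344$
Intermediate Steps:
$\frac{717315 - -292907}{-4711944 + 4279196} = \frac{717315 + \left(-1183429 + 1476336\right)}{-432748} = \left(717315 + 292907\right) \left(- \frac{1}{432748}\right) = 1010222 \left(- \frac{1}{432748}\right) = - \frac{505111}{216374}$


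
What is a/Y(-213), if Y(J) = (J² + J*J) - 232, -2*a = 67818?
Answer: -33909/90506 ≈ -0.37466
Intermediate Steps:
a = -33909 (a = -½*67818 = -33909)
Y(J) = -232 + 2*J² (Y(J) = (J² + J²) - 232 = 2*J² - 232 = -232 + 2*J²)
a/Y(-213) = -33909/(-232 + 2*(-213)²) = -33909/(-232 + 2*45369) = -33909/(-232 + 90738) = -33909/90506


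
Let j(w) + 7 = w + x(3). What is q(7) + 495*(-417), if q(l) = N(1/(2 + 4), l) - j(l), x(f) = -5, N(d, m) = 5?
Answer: -206405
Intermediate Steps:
j(w) = -12 + w (j(w) = -7 + (w - 5) = -7 + (-5 + w) = -12 + w)
q(l) = 17 - l (q(l) = 5 - (-12 + l) = 5 + (12 - l) = 17 - l)
q(7) + 495*(-417) = (17 - 1*7) + 495*(-417) = (17 - 7) - 206415 = 10 - 206415 = -206405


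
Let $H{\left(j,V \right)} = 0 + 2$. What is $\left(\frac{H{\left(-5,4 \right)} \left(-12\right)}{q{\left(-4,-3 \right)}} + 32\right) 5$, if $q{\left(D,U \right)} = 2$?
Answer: $100$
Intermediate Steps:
$H{\left(j,V \right)} = 2$
$\left(\frac{H{\left(-5,4 \right)} \left(-12\right)}{q{\left(-4,-3 \right)}} + 32\right) 5 = \left(\frac{2 \left(-12\right)}{2} + 32\right) 5 = \left(\left(-24\right) \frac{1}{2} + 32\right) 5 = \left(-12 + 32\right) 5 = 20 \cdot 5 = 100$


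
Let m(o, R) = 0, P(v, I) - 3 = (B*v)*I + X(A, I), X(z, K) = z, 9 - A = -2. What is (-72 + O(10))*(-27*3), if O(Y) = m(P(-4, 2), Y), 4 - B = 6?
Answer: 5832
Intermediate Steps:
A = 11 (A = 9 - 1*(-2) = 9 + 2 = 11)
B = -2 (B = 4 - 1*6 = 4 - 6 = -2)
P(v, I) = 14 - 2*I*v (P(v, I) = 3 + ((-2*v)*I + 11) = 3 + (-2*I*v + 11) = 3 + (11 - 2*I*v) = 14 - 2*I*v)
O(Y) = 0
(-72 + O(10))*(-27*3) = (-72 + 0)*(-27*3) = -72*(-81) = 5832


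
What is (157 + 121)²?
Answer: 77284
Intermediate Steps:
(157 + 121)² = 278² = 77284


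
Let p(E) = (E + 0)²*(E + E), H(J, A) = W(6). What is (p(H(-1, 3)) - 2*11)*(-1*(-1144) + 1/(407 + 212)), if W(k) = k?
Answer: 290336170/619 ≈ 4.6904e+5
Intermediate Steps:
H(J, A) = 6
p(E) = 2*E³ (p(E) = E²*(2*E) = 2*E³)
(p(H(-1, 3)) - 2*11)*(-1*(-1144) + 1/(407 + 212)) = (2*6³ - 2*11)*(-1*(-1144) + 1/(407 + 212)) = (2*216 - 22)*(1144 + 1/619) = (432 - 22)*(1144 + 1/619) = 410*(708137/619) = 290336170/619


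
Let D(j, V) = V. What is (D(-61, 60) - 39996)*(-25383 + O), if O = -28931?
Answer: 2169083904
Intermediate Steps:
(D(-61, 60) - 39996)*(-25383 + O) = (60 - 39996)*(-25383 - 28931) = -39936*(-54314) = 2169083904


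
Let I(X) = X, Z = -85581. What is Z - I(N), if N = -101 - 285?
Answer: -85195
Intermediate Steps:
N = -386
Z - I(N) = -85581 - 1*(-386) = -85581 + 386 = -85195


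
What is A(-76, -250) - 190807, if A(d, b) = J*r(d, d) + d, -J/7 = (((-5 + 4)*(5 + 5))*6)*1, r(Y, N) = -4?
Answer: -192563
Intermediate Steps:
J = 420 (J = -7*((-5 + 4)*(5 + 5))*6 = -7*-1*10*6 = -7*(-10*6) = -(-420) = -7*(-60) = 420)
A(d, b) = -1680 + d (A(d, b) = 420*(-4) + d = -1680 + d)
A(-76, -250) - 190807 = (-1680 - 76) - 190807 = -1756 - 190807 = -192563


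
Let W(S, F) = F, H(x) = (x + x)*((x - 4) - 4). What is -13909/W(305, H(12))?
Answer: -13909/96 ≈ -144.89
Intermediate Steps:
H(x) = 2*x*(-8 + x) (H(x) = (2*x)*((-4 + x) - 4) = (2*x)*(-8 + x) = 2*x*(-8 + x))
-13909/W(305, H(12)) = -13909*1/(24*(-8 + 12)) = -13909/(2*12*4) = -13909/96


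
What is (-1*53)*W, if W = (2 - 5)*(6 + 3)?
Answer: 1431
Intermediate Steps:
W = -27 (W = -3*9 = -27)
(-1*53)*W = -1*53*(-27) = -53*(-27) = 1431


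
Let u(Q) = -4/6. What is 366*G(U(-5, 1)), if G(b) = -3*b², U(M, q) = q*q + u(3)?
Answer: -122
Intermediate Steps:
u(Q) = -⅔ (u(Q) = -4*⅙ = -⅔)
U(M, q) = -⅔ + q² (U(M, q) = q*q - ⅔ = q² - ⅔ = -⅔ + q²)
366*G(U(-5, 1)) = 366*(-3*(-⅔ + 1²)²) = 366*(-3*(-⅔ + 1)²) = 366*(-3*(⅓)²) = 366*(-3*⅑) = 366*(-⅓) = -122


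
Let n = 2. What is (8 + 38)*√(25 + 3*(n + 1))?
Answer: 46*√34 ≈ 268.22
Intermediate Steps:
(8 + 38)*√(25 + 3*(n + 1)) = (8 + 38)*√(25 + 3*(2 + 1)) = 46*√(25 + 3*3) = 46*√(25 + 9) = 46*√34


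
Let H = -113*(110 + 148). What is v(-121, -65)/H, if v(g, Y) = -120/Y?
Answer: -4/63167 ≈ -6.3324e-5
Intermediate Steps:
H = -29154 (H = -113*258 = -29154)
v(-121, -65)/H = -120/(-65)/(-29154) = -120*(-1/65)*(-1/29154) = (24/13)*(-1/29154) = -4/63167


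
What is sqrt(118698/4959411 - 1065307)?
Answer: I*sqrt(2911336890126782541)/1653137 ≈ 1032.1*I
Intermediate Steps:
sqrt(118698/4959411 - 1065307) = sqrt(118698*(1/4959411) - 1065307) = sqrt(39566/1653137 - 1065307) = sqrt(-1761098378493/1653137) = I*sqrt(2911336890126782541)/1653137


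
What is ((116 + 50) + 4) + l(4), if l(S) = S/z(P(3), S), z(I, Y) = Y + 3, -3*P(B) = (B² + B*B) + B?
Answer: 1194/7 ≈ 170.57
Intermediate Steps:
P(B) = -2*B²/3 - B/3 (P(B) = -((B² + B*B) + B)/3 = -((B² + B²) + B)/3 = -(2*B² + B)/3 = -(B + 2*B²)/3 = -2*B²/3 - B/3)
z(I, Y) = 3 + Y
l(S) = S/(3 + S)
((116 + 50) + 4) + l(4) = ((116 + 50) + 4) + 4/(3 + 4) = (166 + 4) + 4/7 = 170 + 4*(⅐) = 170 + 4/7 = 1194/7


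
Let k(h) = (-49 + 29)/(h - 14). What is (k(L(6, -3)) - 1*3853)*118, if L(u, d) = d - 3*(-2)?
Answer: -4998834/11 ≈ -4.5444e+5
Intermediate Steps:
L(u, d) = 6 + d (L(u, d) = d + 6 = 6 + d)
k(h) = -20/(-14 + h)
(k(L(6, -3)) - 1*3853)*118 = (-20/(-14 + (6 - 3)) - 1*3853)*118 = (-20/(-14 + 3) - 3853)*118 = (-20/(-11) - 3853)*118 = (-20*(-1/11) - 3853)*118 = (20/11 - 3853)*118 = -42363/11*118 = -4998834/11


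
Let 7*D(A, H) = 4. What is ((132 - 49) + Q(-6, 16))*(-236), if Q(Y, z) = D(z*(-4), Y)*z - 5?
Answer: -143960/7 ≈ -20566.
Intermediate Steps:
D(A, H) = 4/7 (D(A, H) = (1/7)*4 = 4/7)
Q(Y, z) = -5 + 4*z/7 (Q(Y, z) = 4*z/7 - 5 = -5 + 4*z/7)
((132 - 49) + Q(-6, 16))*(-236) = ((132 - 49) + (-5 + (4/7)*16))*(-236) = (83 + (-5 + 64/7))*(-236) = (83 + 29/7)*(-236) = (610/7)*(-236) = -143960/7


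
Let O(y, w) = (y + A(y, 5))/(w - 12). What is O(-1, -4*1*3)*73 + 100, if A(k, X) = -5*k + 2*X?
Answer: 689/12 ≈ 57.417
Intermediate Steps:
O(y, w) = (10 - 4*y)/(-12 + w) (O(y, w) = (y + (-5*y + 2*5))/(w - 12) = (y + (-5*y + 10))/(-12 + w) = (y + (10 - 5*y))/(-12 + w) = (10 - 4*y)/(-12 + w))
O(-1, -4*1*3)*73 + 100 = (2*(5 - 2*(-1))/(-12 - 4*1*3))*73 + 100 = (2*(5 + 2)/(-12 - 4*3))*73 + 100 = (2*7/(-12 - 12))*73 + 100 = (2*7/(-24))*73 + 100 = (2*(-1/24)*7)*73 + 100 = -7/12*73 + 100 = -511/12 + 100 = 689/12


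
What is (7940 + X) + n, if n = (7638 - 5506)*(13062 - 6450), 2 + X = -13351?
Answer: 14091371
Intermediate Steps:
X = -13353 (X = -2 - 13351 = -13353)
n = 14096784 (n = 2132*6612 = 14096784)
(7940 + X) + n = (7940 - 13353) + 14096784 = -5413 + 14096784 = 14091371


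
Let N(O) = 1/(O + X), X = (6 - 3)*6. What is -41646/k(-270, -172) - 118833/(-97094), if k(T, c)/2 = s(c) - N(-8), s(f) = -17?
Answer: 6746068021/5534358 ≈ 1218.9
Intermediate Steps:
X = 18 (X = 3*6 = 18)
N(O) = 1/(18 + O) (N(O) = 1/(O + 18) = 1/(18 + O))
k(T, c) = -171/5 (k(T, c) = 2*(-17 - 1/(18 - 8)) = 2*(-17 - 1/10) = 2*(-171/10) = -171/5)
-41646/k(-270, -172) - 118833/(-97094) = -41646/(-171/5) - 118833/(-97094) = -41646*(-5/171) - 118833*(-1/97094) = 69410/57 + 118833/97094 = 6746068021/5534358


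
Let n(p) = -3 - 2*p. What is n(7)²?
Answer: 289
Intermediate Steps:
n(7)² = (-3 - 2*7)² = (-3 - 14)² = (-17)² = 289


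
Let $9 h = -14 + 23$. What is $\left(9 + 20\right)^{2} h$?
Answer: $841$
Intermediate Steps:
$h = 1$ ($h = \frac{-14 + 23}{9} = \frac{1}{9} \cdot 9 = 1$)
$\left(9 + 20\right)^{2} h = \left(9 + 20\right)^{2} \cdot 1 = 29^{2} \cdot 1 = 841 \cdot 1 = 841$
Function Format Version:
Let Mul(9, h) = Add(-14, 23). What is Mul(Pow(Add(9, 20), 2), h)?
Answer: 841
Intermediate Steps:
h = 1 (h = Mul(Rational(1, 9), Add(-14, 23)) = Mul(Rational(1, 9), 9) = 1)
Mul(Pow(Add(9, 20), 2), h) = Mul(Pow(Add(9, 20), 2), 1) = Mul(Pow(29, 2), 1) = Mul(841, 1) = 841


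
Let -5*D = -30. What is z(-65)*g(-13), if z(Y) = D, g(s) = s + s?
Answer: -156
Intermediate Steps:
g(s) = 2*s
D = 6 (D = -1/5*(-30) = 6)
z(Y) = 6
z(-65)*g(-13) = 6*(2*(-13)) = 6*(-26) = -156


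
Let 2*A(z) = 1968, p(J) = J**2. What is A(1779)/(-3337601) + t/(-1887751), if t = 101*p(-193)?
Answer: -12558409811533/6300559625351 ≈ -1.9932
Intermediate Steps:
A(z) = 984 (A(z) = (1/2)*1968 = 984)
t = 3762149 (t = 101*(-193)**2 = 101*37249 = 3762149)
A(1779)/(-3337601) + t/(-1887751) = 984/(-3337601) + 3762149/(-1887751) = 984*(-1/3337601) + 3762149*(-1/1887751) = -984/3337601 - 3762149/1887751 = -12558409811533/6300559625351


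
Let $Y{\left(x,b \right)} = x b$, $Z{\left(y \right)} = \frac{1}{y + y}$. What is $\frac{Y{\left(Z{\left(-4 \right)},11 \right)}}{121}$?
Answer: $- \frac{1}{88} \approx -0.011364$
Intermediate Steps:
$Z{\left(y \right)} = \frac{1}{2 y}$
$Y{\left(x,b \right)} = b x$
$\frac{Y{\left(Z{\left(-4 \right)},11 \right)}}{121} = \frac{11 \frac{1}{2 \left(-4\right)}}{121} = 11 \cdot \frac{1}{2} \left(- \frac{1}{4}\right) \frac{1}{121} = 11 \left(- \frac{1}{8}\right) \frac{1}{121} = \left(- \frac{11}{8}\right) \frac{1}{121} = - \frac{1}{88}$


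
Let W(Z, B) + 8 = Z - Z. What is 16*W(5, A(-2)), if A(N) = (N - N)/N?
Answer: -128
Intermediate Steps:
A(N) = 0 (A(N) = 0/N = 0)
W(Z, B) = -8 (W(Z, B) = -8 + (Z - Z) = -8 + 0 = -8)
16*W(5, A(-2)) = 16*(-8) = -128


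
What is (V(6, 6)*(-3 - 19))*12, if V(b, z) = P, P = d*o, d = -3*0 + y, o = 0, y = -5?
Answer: 0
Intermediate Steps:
d = -5 (d = -3*0 - 5 = 0 - 5 = -5)
P = 0 (P = -5*0 = 0)
V(b, z) = 0
(V(6, 6)*(-3 - 19))*12 = (0*(-3 - 19))*12 = (0*(-22))*12 = 0*12 = 0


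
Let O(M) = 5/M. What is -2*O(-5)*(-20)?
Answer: -40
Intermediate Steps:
-2*O(-5)*(-20) = -10/(-5)*(-20) = -10*(-1)/5*(-20) = -2*(-1)*(-20) = 2*(-20) = -40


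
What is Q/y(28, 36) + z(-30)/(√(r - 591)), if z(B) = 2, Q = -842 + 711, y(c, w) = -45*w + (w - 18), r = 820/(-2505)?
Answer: 131/1602 - 2*I*√148423755/296255 ≈ 0.081773 - 0.082246*I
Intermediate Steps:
r = -164/501 (r = 820*(-1/2505) = -164/501 ≈ -0.32735)
y(c, w) = -18 - 44*w (y(c, w) = -45*w + (-18 + w) = -18 - 44*w)
Q = -131
Q/y(28, 36) + z(-30)/(√(r - 591)) = -131/(-18 - 44*36) + 2/(√(-164/501 - 591)) = -131/(-18 - 1584) + 2/(√(-296255/501)) = -131/(-1602) + 2/((I*√148423755/501)) = -131*(-1/1602) + 2*(-I*√148423755/296255) = 131/1602 - 2*I*√148423755/296255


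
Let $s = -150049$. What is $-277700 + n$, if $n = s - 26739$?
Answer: $-454488$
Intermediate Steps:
$n = -176788$ ($n = -150049 - 26739 = -176788$)
$-277700 + n = -277700 - 176788 = -454488$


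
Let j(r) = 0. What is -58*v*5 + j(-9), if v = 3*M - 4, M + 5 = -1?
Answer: 6380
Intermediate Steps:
M = -6 (M = -5 - 1 = -6)
v = -22 (v = 3*(-6) - 4 = -18 - 4 = -22)
-58*v*5 + j(-9) = -(-1276)*5 + 0 = -58*(-110) + 0 = 6380 + 0 = 6380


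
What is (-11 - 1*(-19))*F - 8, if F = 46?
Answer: 360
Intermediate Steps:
(-11 - 1*(-19))*F - 8 = (-11 - 1*(-19))*46 - 8 = (-11 + 19)*46 - 8 = 8*46 - 8 = 368 - 8 = 360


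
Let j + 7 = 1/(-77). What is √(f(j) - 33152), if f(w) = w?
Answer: 2*I*√49149947/77 ≈ 182.1*I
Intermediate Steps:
j = -540/77 (j = -7 + 1/(-77) = -7 - 1/77 = -540/77 ≈ -7.0130)
√(f(j) - 33152) = √(-540/77 - 33152) = √(-2553244/77) = 2*I*√49149947/77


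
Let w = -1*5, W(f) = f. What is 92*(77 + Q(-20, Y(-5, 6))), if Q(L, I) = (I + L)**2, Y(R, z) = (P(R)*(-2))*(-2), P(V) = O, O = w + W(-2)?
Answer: 219052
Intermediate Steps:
w = -5
O = -7 (O = -5 - 2 = -7)
P(V) = -7
Y(R, z) = -28 (Y(R, z) = -7*(-2)*(-2) = 14*(-2) = -28)
92*(77 + Q(-20, Y(-5, 6))) = 92*(77 + (-28 - 20)**2) = 92*(77 + (-48)**2) = 92*(77 + 2304) = 92*2381 = 219052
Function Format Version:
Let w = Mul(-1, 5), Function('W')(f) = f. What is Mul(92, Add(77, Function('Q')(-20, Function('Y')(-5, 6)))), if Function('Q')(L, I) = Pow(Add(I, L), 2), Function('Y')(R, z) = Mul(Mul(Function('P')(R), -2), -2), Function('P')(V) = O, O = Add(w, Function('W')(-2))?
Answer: 219052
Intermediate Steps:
w = -5
O = -7 (O = Add(-5, -2) = -7)
Function('P')(V) = -7
Function('Y')(R, z) = -28 (Function('Y')(R, z) = Mul(Mul(-7, -2), -2) = Mul(14, -2) = -28)
Mul(92, Add(77, Function('Q')(-20, Function('Y')(-5, 6)))) = Mul(92, Add(77, Pow(Add(-28, -20), 2))) = Mul(92, Add(77, Pow(-48, 2))) = Mul(92, Add(77, 2304)) = Mul(92, 2381) = 219052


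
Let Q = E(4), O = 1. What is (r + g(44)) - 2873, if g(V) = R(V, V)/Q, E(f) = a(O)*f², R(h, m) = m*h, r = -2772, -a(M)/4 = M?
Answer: -22701/4 ≈ -5675.3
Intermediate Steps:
a(M) = -4*M
R(h, m) = h*m
E(f) = -4*f² (E(f) = (-4*1)*f² = -4*f²)
Q = -64 (Q = -4*4² = -4*16 = -64)
g(V) = -V²/64 (g(V) = (V*V)/(-64) = V²*(-1/64) = -V²/64)
(r + g(44)) - 2873 = (-2772 - 1/64*44²) - 2873 = (-2772 - 1/64*1936) - 2873 = (-2772 - 121/4) - 2873 = -11209/4 - 2873 = -22701/4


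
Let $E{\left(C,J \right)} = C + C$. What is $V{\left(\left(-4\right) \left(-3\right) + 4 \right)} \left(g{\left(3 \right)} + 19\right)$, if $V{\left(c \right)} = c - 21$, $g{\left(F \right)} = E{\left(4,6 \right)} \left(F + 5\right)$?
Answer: $-415$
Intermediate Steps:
$E{\left(C,J \right)} = 2 C$
$g{\left(F \right)} = 40 + 8 F$ ($g{\left(F \right)} = 2 \cdot 4 \left(F + 5\right) = 8 \left(5 + F\right) = 40 + 8 F$)
$V{\left(c \right)} = -21 + c$ ($V{\left(c \right)} = c - 21 = -21 + c$)
$V{\left(\left(-4\right) \left(-3\right) + 4 \right)} \left(g{\left(3 \right)} + 19\right) = \left(-21 + \left(\left(-4\right) \left(-3\right) + 4\right)\right) \left(\left(40 + 8 \cdot 3\right) + 19\right) = \left(-21 + \left(12 + 4\right)\right) \left(\left(40 + 24\right) + 19\right) = \left(-21 + 16\right) \left(64 + 19\right) = \left(-5\right) 83 = -415$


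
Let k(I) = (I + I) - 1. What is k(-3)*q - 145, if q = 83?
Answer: -726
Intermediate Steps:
k(I) = -1 + 2*I (k(I) = 2*I - 1 = -1 + 2*I)
k(-3)*q - 145 = (-1 + 2*(-3))*83 - 145 = (-1 - 6)*83 - 145 = -7*83 - 145 = -581 - 145 = -726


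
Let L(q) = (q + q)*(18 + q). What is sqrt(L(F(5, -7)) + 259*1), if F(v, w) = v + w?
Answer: sqrt(195) ≈ 13.964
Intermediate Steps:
L(q) = 2*q*(18 + q) (L(q) = (2*q)*(18 + q) = 2*q*(18 + q))
sqrt(L(F(5, -7)) + 259*1) = sqrt(2*(5 - 7)*(18 + (5 - 7)) + 259*1) = sqrt(2*(-2)*(18 - 2) + 259) = sqrt(2*(-2)*16 + 259) = sqrt(-64 + 259) = sqrt(195)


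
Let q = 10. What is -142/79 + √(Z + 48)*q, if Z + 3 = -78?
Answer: -142/79 + 10*I*√33 ≈ -1.7975 + 57.446*I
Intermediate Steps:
Z = -81 (Z = -3 - 78 = -81)
-142/79 + √(Z + 48)*q = -142/79 + √(-81 + 48)*10 = -142*1/79 + √(-33)*10 = -142/79 + (I*√33)*10 = -142/79 + 10*I*√33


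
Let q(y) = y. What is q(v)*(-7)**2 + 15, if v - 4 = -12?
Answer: -377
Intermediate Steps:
v = -8 (v = 4 - 12 = -8)
q(v)*(-7)**2 + 15 = -8*(-7)**2 + 15 = -8*49 + 15 = -392 + 15 = -377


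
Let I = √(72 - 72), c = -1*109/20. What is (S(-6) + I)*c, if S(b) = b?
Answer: 327/10 ≈ 32.700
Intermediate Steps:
c = -109/20 (c = -109*1/20 = -109/20 ≈ -5.4500)
I = 0 (I = √0 = 0)
(S(-6) + I)*c = (-6 + 0)*(-109/20) = -6*(-109/20) = 327/10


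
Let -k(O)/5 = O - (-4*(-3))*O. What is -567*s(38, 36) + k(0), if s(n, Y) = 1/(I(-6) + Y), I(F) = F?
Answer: -189/10 ≈ -18.900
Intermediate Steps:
s(n, Y) = 1/(-6 + Y)
k(O) = 55*O (k(O) = -5*(O - (-4*(-3))*O) = -5*(O - 12*O) = -(-55)*O = 55*O)
-567*s(38, 36) + k(0) = -567/(-6 + 36) + 55*0 = -567/30 + 0 = -567*1/30 + 0 = -189/10 + 0 = -189/10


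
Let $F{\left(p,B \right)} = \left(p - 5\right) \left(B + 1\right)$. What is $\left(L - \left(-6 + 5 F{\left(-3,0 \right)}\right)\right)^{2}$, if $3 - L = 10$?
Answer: $1521$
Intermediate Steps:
$L = -7$ ($L = 3 - 10 = -7$)
$F{\left(p,B \right)} = \left(1 + B\right) \left(-5 + p\right)$ ($F{\left(p,B \right)} = \left(-5 + p\right) \left(1 + B\right) = \left(1 + B\right) \left(-5 + p\right)$)
$\left(L - \left(-6 + 5 F{\left(-3,0 \right)}\right)\right)^{2} = \left(-7 - \left(-6 + 5 \left(-5 - 3 - 0 + 0 \left(-3\right)\right)\right)\right)^{2} = \left(-7 - \left(-6 + 5 \left(-5 - 3 + 0 + 0\right)\right)\right)^{2} = \left(-7 + \left(\left(-5\right) \left(-8\right) + 6\right)\right)^{2} = \left(-7 + \left(40 + 6\right)\right)^{2} = \left(-7 + 46\right)^{2} = 39^{2} = 1521$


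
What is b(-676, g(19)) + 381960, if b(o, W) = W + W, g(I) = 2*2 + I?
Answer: 382006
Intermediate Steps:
g(I) = 4 + I
b(o, W) = 2*W
b(-676, g(19)) + 381960 = 2*(4 + 19) + 381960 = 2*23 + 381960 = 46 + 381960 = 382006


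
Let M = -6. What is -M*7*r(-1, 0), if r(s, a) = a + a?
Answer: 0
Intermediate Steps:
r(s, a) = 2*a
-M*7*r(-1, 0) = -(-6*7)*2*0 = -(-42)*0 = -1*0 = 0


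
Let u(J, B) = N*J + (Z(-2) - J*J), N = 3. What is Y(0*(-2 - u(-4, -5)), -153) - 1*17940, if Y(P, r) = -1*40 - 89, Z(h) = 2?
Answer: -18069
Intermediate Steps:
u(J, B) = 2 - J**2 + 3*J (u(J, B) = 3*J + (2 - J*J) = 3*J + (2 - J**2) = 2 - J**2 + 3*J)
Y(P, r) = -129 (Y(P, r) = -40 - 89 = -129)
Y(0*(-2 - u(-4, -5)), -153) - 1*17940 = -129 - 1*17940 = -129 - 17940 = -18069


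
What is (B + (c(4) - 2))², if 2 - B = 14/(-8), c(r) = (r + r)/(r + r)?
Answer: 121/16 ≈ 7.5625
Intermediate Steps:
c(r) = 1 (c(r) = (2*r)/((2*r)) = (2*r)*(1/(2*r)) = 1)
B = 15/4 (B = 2 - 14/(-8) = 2 - 14*(-1)/8 = 2 - 1*(-7/4) = 2 + 7/4 = 15/4 ≈ 3.7500)
(B + (c(4) - 2))² = (15/4 + (1 - 2))² = (15/4 - 1)² = (11/4)² = 121/16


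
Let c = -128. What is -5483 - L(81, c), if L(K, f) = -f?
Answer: -5611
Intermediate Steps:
-5483 - L(81, c) = -5483 - (-1)*(-128) = -5483 - 1*128 = -5483 - 128 = -5611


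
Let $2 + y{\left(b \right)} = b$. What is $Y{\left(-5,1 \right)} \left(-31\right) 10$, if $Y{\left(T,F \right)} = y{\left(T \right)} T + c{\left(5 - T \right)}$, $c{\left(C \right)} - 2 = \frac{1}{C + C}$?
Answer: $- \frac{22971}{2} \approx -11486.0$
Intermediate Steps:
$c{\left(C \right)} = 2 + \frac{1}{2 C}$ ($c{\left(C \right)} = 2 + \frac{1}{C + C} = 2 + \frac{1}{2 C}$)
$y{\left(b \right)} = -2 + b$
$Y{\left(T,F \right)} = 2 + \frac{1}{2 \left(5 - T\right)} + T \left(-2 + T\right)$ ($Y{\left(T,F \right)} = \left(-2 + T\right) T + \left(2 + \frac{1}{2 \left(5 - T\right)}\right) = T \left(-2 + T\right) + \left(2 + \frac{1}{2 \left(5 - T\right)}\right) = 2 + \frac{1}{2 \left(5 - T\right)} + T \left(-2 + T\right)$)
$Y{\left(-5,1 \right)} \left(-31\right) 10 = \frac{- \frac{1}{2} + \left(-5 - 5\right) \left(2 - 5 \left(-2 - 5\right)\right)}{-5 - 5} \left(-31\right) 10 = \frac{- \frac{1}{2} - 10 \left(2 - -35\right)}{-10} \left(-31\right) 10 = - \frac{- \frac{1}{2} - 10 \left(2 + 35\right)}{10} \left(-31\right) 10 = - \frac{- \frac{1}{2} - 370}{10} \left(-31\right) 10 = \left(- \frac{1}{10}\right) \left(- \frac{741}{2}\right) \left(-31\right) 10 = \frac{741}{20} \left(-31\right) 10 = \left(- \frac{22971}{20}\right) 10 = - \frac{22971}{2}$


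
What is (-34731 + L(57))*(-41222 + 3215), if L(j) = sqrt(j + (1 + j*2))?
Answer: 1320021117 - 76014*sqrt(43) ≈ 1.3195e+9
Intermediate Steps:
L(j) = sqrt(1 + 3*j) (L(j) = sqrt(j + (1 + 2*j)) = sqrt(1 + 3*j))
(-34731 + L(57))*(-41222 + 3215) = (-34731 + sqrt(1 + 3*57))*(-41222 + 3215) = (-34731 + sqrt(1 + 171))*(-38007) = (-34731 + sqrt(172))*(-38007) = (-34731 + 2*sqrt(43))*(-38007) = 1320021117 - 76014*sqrt(43)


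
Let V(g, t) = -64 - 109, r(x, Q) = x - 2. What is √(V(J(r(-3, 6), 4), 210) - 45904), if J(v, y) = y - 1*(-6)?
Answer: I*√46077 ≈ 214.66*I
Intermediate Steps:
r(x, Q) = -2 + x
J(v, y) = 6 + y (J(v, y) = y + 6 = 6 + y)
V(g, t) = -173
√(V(J(r(-3, 6), 4), 210) - 45904) = √(-173 - 45904) = √(-46077) = I*√46077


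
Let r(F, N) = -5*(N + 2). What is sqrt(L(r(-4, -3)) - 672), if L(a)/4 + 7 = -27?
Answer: 2*I*sqrt(202) ≈ 28.425*I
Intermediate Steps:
r(F, N) = -10 - 5*N (r(F, N) = -5*(2 + N) = -10 - 5*N)
L(a) = -136 (L(a) = -28 + 4*(-27) = -28 - 108 = -136)
sqrt(L(r(-4, -3)) - 672) = sqrt(-136 - 672) = sqrt(-808) = 2*I*sqrt(202)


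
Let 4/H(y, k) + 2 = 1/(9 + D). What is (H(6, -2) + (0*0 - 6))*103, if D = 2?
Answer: -17510/21 ≈ -833.81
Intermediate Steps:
H(y, k) = -44/21 (H(y, k) = 4/(-2 + 1/(9 + 2)) = 4/(-2 + 1/11) = 4/(-21/11) = 4*(-11/21) = -44/21)
(H(6, -2) + (0*0 - 6))*103 = (-44/21 + (0*0 - 6))*103 = (-44/21 + (0 - 6))*103 = (-44/21 - 6)*103 = -170/21*103 = -17510/21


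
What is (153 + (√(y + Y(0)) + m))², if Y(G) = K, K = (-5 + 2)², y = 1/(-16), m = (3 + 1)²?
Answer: (676 + √143)²/16 ≈ 29580.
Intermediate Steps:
m = 16 (m = 4² = 16)
y = -1/16 ≈ -0.062500
K = 9 (K = (-3)² = 9)
Y(G) = 9
(153 + (√(y + Y(0)) + m))² = (153 + (√(-1/16 + 9) + 16))² = (153 + (√(143/16) + 16))² = (153 + (√143/4 + 16))² = (153 + (16 + √143/4))² = (169 + √143/4)²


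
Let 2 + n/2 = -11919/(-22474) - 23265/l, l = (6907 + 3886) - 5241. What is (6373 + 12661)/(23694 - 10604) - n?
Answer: 153413249877/12009656120 ≈ 12.774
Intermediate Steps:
l = 5552 (l = 10793 - 5241 = 5552)
n = -353117309/31193912 (n = -4 + 2*(-11919/(-22474) - 23265/5552) = -4 + 2*(-11919*(-1/22474) - 23265*1/5552) = -4 + 2*(11919/22474 - 23265/5552) = -4 + 2*(-228341661/62387824) = -4 - 228341661/31193912 = -353117309/31193912 ≈ -11.320)
(6373 + 12661)/(23694 - 10604) - n = (6373 + 12661)/(23694 - 10604) - 1*(-353117309/31193912) = 19034/13090 + 353117309/31193912 = 19034*(1/13090) + 353117309/31193912 = 9517/6545 + 353117309/31193912 = 153413249877/12009656120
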